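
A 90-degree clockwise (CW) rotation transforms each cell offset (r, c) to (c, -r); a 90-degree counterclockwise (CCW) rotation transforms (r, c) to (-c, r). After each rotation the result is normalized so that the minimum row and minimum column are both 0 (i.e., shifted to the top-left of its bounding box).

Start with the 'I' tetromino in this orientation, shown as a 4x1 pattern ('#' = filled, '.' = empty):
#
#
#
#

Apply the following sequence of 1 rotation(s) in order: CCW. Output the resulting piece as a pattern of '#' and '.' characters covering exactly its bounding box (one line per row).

Answer: ####

Derivation:
Start:
#
#
#
#
After rotation 1 (CCW):
####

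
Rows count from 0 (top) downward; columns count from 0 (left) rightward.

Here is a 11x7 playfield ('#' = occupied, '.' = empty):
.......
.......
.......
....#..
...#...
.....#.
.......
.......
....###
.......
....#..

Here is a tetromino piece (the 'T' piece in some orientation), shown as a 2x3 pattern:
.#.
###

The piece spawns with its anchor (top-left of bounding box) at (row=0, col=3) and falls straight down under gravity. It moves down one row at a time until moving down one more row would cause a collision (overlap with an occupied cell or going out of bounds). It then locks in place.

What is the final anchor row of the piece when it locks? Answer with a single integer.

Spawn at (row=0, col=3). Try each row:
  row 0: fits
  row 1: fits
  row 2: blocked -> lock at row 1

Answer: 1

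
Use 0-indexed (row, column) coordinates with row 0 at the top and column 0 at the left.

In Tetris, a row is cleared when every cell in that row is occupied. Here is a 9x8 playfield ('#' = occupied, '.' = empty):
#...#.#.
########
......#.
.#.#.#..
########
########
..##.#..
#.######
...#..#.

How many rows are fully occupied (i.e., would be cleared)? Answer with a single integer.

Check each row:
  row 0: 5 empty cells -> not full
  row 1: 0 empty cells -> FULL (clear)
  row 2: 7 empty cells -> not full
  row 3: 5 empty cells -> not full
  row 4: 0 empty cells -> FULL (clear)
  row 5: 0 empty cells -> FULL (clear)
  row 6: 5 empty cells -> not full
  row 7: 1 empty cell -> not full
  row 8: 6 empty cells -> not full
Total rows cleared: 3

Answer: 3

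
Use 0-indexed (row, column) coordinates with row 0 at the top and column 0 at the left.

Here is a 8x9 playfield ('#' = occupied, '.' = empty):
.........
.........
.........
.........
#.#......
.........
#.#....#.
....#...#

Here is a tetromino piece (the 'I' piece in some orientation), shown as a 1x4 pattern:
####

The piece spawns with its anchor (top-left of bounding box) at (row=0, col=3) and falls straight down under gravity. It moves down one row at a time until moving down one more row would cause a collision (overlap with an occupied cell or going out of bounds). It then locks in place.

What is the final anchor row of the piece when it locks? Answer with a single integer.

Answer: 6

Derivation:
Spawn at (row=0, col=3). Try each row:
  row 0: fits
  row 1: fits
  row 2: fits
  row 3: fits
  row 4: fits
  row 5: fits
  row 6: fits
  row 7: blocked -> lock at row 6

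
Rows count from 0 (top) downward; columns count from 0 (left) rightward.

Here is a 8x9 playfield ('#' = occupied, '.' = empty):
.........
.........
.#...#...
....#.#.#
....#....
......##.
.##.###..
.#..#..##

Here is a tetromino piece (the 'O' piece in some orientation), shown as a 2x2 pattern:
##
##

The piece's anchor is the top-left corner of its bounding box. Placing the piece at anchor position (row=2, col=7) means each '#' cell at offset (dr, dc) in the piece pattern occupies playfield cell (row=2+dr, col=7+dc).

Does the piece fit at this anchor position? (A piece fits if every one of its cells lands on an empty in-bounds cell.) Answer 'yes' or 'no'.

Check each piece cell at anchor (2, 7):
  offset (0,0) -> (2,7): empty -> OK
  offset (0,1) -> (2,8): empty -> OK
  offset (1,0) -> (3,7): empty -> OK
  offset (1,1) -> (3,8): occupied ('#') -> FAIL
All cells valid: no

Answer: no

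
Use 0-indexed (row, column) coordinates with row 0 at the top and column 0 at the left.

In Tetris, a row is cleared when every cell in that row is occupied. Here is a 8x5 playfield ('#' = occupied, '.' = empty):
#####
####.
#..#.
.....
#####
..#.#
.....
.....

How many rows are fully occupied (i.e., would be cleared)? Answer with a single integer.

Check each row:
  row 0: 0 empty cells -> FULL (clear)
  row 1: 1 empty cell -> not full
  row 2: 3 empty cells -> not full
  row 3: 5 empty cells -> not full
  row 4: 0 empty cells -> FULL (clear)
  row 5: 3 empty cells -> not full
  row 6: 5 empty cells -> not full
  row 7: 5 empty cells -> not full
Total rows cleared: 2

Answer: 2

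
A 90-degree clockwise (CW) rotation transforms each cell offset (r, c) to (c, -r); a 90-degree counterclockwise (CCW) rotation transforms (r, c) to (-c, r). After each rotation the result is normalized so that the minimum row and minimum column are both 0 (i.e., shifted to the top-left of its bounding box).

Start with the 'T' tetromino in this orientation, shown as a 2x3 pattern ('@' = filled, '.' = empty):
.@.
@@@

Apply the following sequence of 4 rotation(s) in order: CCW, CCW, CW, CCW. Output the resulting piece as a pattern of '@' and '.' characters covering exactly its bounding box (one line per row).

Start:
.@.
@@@
After rotation 1 (CCW):
.@
@@
.@
After rotation 2 (CCW):
@@@
.@.
After rotation 3 (CW):
.@
@@
.@
After rotation 4 (CCW):
@@@
.@.

Answer: @@@
.@.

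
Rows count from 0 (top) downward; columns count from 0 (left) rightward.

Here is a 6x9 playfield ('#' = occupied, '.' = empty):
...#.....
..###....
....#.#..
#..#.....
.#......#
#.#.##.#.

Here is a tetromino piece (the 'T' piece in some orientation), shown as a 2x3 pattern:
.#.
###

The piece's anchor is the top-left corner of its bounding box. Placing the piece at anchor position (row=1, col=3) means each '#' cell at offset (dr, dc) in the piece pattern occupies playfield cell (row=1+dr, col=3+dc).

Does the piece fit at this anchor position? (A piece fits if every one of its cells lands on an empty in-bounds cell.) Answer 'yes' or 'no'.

Answer: no

Derivation:
Check each piece cell at anchor (1, 3):
  offset (0,1) -> (1,4): occupied ('#') -> FAIL
  offset (1,0) -> (2,3): empty -> OK
  offset (1,1) -> (2,4): occupied ('#') -> FAIL
  offset (1,2) -> (2,5): empty -> OK
All cells valid: no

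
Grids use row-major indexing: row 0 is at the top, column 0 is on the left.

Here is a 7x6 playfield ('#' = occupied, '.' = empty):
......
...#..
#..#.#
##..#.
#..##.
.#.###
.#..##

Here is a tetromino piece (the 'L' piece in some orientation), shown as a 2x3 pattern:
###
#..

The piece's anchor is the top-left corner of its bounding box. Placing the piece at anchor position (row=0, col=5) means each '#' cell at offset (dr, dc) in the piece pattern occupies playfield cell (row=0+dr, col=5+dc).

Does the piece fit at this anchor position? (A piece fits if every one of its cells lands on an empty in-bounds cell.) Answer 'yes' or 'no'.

Check each piece cell at anchor (0, 5):
  offset (0,0) -> (0,5): empty -> OK
  offset (0,1) -> (0,6): out of bounds -> FAIL
  offset (0,2) -> (0,7): out of bounds -> FAIL
  offset (1,0) -> (1,5): empty -> OK
All cells valid: no

Answer: no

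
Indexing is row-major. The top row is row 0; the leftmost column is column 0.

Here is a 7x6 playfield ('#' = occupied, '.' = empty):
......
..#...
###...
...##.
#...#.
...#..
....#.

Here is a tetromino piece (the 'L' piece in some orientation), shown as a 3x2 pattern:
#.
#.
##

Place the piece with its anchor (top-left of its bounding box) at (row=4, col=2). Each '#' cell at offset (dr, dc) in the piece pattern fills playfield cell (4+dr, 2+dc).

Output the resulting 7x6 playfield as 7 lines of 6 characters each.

Fill (4+0,2+0) = (4,2)
Fill (4+1,2+0) = (5,2)
Fill (4+2,2+0) = (6,2)
Fill (4+2,2+1) = (6,3)

Answer: ......
..#...
###...
...##.
#.#.#.
..##..
..###.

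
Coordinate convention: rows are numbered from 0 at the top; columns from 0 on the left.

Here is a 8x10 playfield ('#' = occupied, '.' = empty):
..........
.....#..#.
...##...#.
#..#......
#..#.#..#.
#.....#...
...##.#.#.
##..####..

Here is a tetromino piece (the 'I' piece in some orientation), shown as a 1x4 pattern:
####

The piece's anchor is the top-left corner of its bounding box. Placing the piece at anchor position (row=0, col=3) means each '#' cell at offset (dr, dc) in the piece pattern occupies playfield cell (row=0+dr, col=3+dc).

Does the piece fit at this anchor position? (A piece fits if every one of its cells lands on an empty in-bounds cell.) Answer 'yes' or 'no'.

Check each piece cell at anchor (0, 3):
  offset (0,0) -> (0,3): empty -> OK
  offset (0,1) -> (0,4): empty -> OK
  offset (0,2) -> (0,5): empty -> OK
  offset (0,3) -> (0,6): empty -> OK
All cells valid: yes

Answer: yes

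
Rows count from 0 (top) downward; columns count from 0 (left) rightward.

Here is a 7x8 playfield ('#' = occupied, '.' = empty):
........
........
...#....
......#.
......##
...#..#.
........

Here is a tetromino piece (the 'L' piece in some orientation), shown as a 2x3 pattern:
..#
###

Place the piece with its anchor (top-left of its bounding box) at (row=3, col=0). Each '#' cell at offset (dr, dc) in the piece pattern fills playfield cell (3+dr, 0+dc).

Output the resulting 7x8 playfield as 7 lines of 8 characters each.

Fill (3+0,0+2) = (3,2)
Fill (3+1,0+0) = (4,0)
Fill (3+1,0+1) = (4,1)
Fill (3+1,0+2) = (4,2)

Answer: ........
........
...#....
..#...#.
###...##
...#..#.
........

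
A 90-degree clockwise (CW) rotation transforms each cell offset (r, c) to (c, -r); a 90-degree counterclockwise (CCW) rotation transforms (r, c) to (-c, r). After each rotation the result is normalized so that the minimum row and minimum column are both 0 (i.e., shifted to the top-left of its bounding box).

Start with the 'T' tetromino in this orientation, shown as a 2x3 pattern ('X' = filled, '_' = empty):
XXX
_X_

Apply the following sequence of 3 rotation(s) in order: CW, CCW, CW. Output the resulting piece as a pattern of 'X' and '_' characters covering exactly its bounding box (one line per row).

Start:
XXX
_X_
After rotation 1 (CW):
_X
XX
_X
After rotation 2 (CCW):
XXX
_X_
After rotation 3 (CW):
_X
XX
_X

Answer: _X
XX
_X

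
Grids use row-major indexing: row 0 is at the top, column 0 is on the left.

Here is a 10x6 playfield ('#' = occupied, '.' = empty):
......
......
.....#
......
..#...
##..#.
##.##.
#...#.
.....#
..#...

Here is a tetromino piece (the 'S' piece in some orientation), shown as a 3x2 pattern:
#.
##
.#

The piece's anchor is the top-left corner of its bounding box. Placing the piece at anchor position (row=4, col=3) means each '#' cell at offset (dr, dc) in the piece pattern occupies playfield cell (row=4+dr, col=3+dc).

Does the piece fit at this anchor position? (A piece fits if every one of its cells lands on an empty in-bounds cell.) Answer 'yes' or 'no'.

Answer: no

Derivation:
Check each piece cell at anchor (4, 3):
  offset (0,0) -> (4,3): empty -> OK
  offset (1,0) -> (5,3): empty -> OK
  offset (1,1) -> (5,4): occupied ('#') -> FAIL
  offset (2,1) -> (6,4): occupied ('#') -> FAIL
All cells valid: no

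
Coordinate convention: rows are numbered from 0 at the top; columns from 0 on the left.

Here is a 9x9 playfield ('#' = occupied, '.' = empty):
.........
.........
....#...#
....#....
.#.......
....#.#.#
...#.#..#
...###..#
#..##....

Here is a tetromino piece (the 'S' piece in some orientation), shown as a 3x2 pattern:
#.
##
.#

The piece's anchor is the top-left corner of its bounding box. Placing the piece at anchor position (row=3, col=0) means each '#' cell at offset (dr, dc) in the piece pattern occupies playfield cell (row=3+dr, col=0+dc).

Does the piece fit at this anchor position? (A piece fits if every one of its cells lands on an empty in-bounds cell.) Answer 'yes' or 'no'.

Check each piece cell at anchor (3, 0):
  offset (0,0) -> (3,0): empty -> OK
  offset (1,0) -> (4,0): empty -> OK
  offset (1,1) -> (4,1): occupied ('#') -> FAIL
  offset (2,1) -> (5,1): empty -> OK
All cells valid: no

Answer: no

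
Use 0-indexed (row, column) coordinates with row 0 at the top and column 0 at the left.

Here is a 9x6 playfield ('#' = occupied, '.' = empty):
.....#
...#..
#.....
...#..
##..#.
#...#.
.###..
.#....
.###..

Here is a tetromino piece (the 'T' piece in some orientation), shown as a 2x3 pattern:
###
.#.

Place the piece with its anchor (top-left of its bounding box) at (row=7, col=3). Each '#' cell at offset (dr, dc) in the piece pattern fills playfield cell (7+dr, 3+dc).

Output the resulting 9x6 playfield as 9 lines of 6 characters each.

Answer: .....#
...#..
#.....
...#..
##..#.
#...#.
.###..
.#.###
.####.

Derivation:
Fill (7+0,3+0) = (7,3)
Fill (7+0,3+1) = (7,4)
Fill (7+0,3+2) = (7,5)
Fill (7+1,3+1) = (8,4)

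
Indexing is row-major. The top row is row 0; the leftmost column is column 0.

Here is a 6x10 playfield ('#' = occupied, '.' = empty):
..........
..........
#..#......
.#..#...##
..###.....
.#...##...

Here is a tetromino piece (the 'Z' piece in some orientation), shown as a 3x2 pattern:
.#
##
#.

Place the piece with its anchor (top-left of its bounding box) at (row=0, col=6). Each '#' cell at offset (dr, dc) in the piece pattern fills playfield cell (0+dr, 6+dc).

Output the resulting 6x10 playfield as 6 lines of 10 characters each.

Answer: .......#..
......##..
#..#..#...
.#..#...##
..###.....
.#...##...

Derivation:
Fill (0+0,6+1) = (0,7)
Fill (0+1,6+0) = (1,6)
Fill (0+1,6+1) = (1,7)
Fill (0+2,6+0) = (2,6)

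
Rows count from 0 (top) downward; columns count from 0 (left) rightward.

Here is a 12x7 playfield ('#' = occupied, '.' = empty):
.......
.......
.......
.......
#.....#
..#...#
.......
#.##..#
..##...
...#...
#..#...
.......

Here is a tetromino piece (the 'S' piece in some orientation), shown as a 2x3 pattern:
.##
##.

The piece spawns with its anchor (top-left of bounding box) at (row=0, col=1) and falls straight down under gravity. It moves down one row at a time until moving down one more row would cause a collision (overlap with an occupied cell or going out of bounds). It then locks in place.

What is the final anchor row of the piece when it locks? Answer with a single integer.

Answer: 3

Derivation:
Spawn at (row=0, col=1). Try each row:
  row 0: fits
  row 1: fits
  row 2: fits
  row 3: fits
  row 4: blocked -> lock at row 3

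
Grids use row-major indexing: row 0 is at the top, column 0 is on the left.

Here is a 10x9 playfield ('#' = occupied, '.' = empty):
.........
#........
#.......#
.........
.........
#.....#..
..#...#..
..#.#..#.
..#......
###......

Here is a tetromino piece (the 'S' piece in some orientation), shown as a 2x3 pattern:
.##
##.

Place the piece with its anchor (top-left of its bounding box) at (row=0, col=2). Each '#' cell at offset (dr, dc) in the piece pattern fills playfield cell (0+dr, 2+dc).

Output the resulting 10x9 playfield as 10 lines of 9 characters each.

Fill (0+0,2+1) = (0,3)
Fill (0+0,2+2) = (0,4)
Fill (0+1,2+0) = (1,2)
Fill (0+1,2+1) = (1,3)

Answer: ...##....
#.##.....
#.......#
.........
.........
#.....#..
..#...#..
..#.#..#.
..#......
###......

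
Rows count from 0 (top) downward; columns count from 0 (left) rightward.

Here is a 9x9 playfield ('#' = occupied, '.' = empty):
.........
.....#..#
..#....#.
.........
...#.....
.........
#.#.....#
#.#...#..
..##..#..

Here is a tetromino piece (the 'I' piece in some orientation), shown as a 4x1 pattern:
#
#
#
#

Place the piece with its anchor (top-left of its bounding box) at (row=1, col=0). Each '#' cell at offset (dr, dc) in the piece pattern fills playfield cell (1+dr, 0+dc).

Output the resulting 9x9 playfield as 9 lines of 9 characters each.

Fill (1+0,0+0) = (1,0)
Fill (1+1,0+0) = (2,0)
Fill (1+2,0+0) = (3,0)
Fill (1+3,0+0) = (4,0)

Answer: .........
#....#..#
#.#....#.
#........
#..#.....
.........
#.#.....#
#.#...#..
..##..#..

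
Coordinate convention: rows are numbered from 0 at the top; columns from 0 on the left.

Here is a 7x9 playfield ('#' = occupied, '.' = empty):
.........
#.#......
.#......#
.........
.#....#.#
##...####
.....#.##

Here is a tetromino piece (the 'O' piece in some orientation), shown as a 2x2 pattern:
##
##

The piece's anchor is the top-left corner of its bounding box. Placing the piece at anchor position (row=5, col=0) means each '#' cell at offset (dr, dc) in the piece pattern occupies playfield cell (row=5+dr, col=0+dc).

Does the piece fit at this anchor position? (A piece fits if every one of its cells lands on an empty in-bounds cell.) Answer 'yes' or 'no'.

Check each piece cell at anchor (5, 0):
  offset (0,0) -> (5,0): occupied ('#') -> FAIL
  offset (0,1) -> (5,1): occupied ('#') -> FAIL
  offset (1,0) -> (6,0): empty -> OK
  offset (1,1) -> (6,1): empty -> OK
All cells valid: no

Answer: no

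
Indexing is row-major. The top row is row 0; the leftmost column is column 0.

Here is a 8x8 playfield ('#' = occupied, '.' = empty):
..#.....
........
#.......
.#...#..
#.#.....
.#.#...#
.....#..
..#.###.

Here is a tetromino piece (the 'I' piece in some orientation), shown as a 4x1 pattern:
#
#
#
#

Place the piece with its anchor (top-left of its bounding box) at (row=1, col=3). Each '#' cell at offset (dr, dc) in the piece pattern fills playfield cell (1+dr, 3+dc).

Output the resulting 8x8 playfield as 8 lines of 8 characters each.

Answer: ..#.....
...#....
#..#....
.#.#.#..
#.##....
.#.#...#
.....#..
..#.###.

Derivation:
Fill (1+0,3+0) = (1,3)
Fill (1+1,3+0) = (2,3)
Fill (1+2,3+0) = (3,3)
Fill (1+3,3+0) = (4,3)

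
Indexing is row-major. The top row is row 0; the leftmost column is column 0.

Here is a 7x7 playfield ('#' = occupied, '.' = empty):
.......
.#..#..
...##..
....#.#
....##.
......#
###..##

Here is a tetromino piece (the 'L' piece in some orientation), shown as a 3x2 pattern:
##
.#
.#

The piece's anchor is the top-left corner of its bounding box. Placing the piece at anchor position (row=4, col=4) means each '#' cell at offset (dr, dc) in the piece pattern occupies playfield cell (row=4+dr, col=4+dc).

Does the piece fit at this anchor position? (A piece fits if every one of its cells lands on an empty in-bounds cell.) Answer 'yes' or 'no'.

Check each piece cell at anchor (4, 4):
  offset (0,0) -> (4,4): occupied ('#') -> FAIL
  offset (0,1) -> (4,5): occupied ('#') -> FAIL
  offset (1,1) -> (5,5): empty -> OK
  offset (2,1) -> (6,5): occupied ('#') -> FAIL
All cells valid: no

Answer: no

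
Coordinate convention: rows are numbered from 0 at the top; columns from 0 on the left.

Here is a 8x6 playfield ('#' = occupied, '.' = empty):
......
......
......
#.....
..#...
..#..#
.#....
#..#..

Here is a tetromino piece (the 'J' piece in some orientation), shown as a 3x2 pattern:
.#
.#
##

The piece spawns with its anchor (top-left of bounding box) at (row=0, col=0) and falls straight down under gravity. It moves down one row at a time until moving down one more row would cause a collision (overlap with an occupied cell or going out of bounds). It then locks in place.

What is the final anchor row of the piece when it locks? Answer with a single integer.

Spawn at (row=0, col=0). Try each row:
  row 0: fits
  row 1: blocked -> lock at row 0

Answer: 0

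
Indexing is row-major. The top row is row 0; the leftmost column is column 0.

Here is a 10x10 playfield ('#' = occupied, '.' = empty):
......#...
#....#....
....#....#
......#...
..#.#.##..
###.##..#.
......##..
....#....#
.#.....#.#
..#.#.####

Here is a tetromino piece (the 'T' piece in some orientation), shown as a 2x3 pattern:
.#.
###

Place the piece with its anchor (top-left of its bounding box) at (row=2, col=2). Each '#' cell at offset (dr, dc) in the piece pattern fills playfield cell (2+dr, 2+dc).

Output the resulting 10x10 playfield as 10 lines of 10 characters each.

Answer: ......#...
#....#....
...##....#
..###.#...
..#.#.##..
###.##..#.
......##..
....#....#
.#.....#.#
..#.#.####

Derivation:
Fill (2+0,2+1) = (2,3)
Fill (2+1,2+0) = (3,2)
Fill (2+1,2+1) = (3,3)
Fill (2+1,2+2) = (3,4)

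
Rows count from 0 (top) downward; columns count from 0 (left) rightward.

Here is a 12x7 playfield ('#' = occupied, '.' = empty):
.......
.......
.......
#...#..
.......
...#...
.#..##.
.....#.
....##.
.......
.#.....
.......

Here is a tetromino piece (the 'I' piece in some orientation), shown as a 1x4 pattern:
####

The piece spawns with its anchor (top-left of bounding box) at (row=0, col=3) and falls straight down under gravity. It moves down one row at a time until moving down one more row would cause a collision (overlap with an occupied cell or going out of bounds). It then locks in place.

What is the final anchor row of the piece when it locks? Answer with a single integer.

Spawn at (row=0, col=3). Try each row:
  row 0: fits
  row 1: fits
  row 2: fits
  row 3: blocked -> lock at row 2

Answer: 2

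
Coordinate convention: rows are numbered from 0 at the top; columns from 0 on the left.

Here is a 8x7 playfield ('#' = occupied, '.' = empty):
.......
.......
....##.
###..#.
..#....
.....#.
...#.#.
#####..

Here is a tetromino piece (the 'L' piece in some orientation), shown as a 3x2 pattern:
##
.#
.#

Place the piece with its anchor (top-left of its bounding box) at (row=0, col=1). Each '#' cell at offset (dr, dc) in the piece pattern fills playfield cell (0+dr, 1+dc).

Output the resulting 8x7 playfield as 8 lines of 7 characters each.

Fill (0+0,1+0) = (0,1)
Fill (0+0,1+1) = (0,2)
Fill (0+1,1+1) = (1,2)
Fill (0+2,1+1) = (2,2)

Answer: .##....
..#....
..#.##.
###..#.
..#....
.....#.
...#.#.
#####..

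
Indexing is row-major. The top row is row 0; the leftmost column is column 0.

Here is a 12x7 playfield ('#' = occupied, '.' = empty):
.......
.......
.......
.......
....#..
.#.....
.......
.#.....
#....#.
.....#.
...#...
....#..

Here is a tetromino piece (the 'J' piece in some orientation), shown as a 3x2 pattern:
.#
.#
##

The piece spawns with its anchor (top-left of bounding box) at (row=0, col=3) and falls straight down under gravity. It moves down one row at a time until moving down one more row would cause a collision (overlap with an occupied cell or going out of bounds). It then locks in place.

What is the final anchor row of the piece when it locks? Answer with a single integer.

Answer: 1

Derivation:
Spawn at (row=0, col=3). Try each row:
  row 0: fits
  row 1: fits
  row 2: blocked -> lock at row 1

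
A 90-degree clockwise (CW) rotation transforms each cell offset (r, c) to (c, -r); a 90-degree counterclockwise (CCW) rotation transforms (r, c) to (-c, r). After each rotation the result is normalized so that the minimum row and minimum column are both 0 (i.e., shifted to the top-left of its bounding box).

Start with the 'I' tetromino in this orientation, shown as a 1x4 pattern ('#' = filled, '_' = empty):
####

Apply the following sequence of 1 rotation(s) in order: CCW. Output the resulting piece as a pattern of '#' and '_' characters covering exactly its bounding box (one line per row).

Start:
####
After rotation 1 (CCW):
#
#
#
#

Answer: #
#
#
#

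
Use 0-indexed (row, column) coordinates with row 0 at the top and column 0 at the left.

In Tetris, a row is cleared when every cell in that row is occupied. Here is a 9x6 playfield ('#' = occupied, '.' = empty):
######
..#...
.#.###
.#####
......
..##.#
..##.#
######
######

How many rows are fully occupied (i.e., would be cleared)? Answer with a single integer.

Check each row:
  row 0: 0 empty cells -> FULL (clear)
  row 1: 5 empty cells -> not full
  row 2: 2 empty cells -> not full
  row 3: 1 empty cell -> not full
  row 4: 6 empty cells -> not full
  row 5: 3 empty cells -> not full
  row 6: 3 empty cells -> not full
  row 7: 0 empty cells -> FULL (clear)
  row 8: 0 empty cells -> FULL (clear)
Total rows cleared: 3

Answer: 3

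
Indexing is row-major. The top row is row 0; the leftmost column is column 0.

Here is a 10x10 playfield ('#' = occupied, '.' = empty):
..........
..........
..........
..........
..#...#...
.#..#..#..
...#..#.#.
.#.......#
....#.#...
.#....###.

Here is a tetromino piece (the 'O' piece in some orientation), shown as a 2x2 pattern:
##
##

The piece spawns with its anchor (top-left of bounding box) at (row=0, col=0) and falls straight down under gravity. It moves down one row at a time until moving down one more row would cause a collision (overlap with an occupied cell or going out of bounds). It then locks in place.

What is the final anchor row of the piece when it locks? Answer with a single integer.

Spawn at (row=0, col=0). Try each row:
  row 0: fits
  row 1: fits
  row 2: fits
  row 3: fits
  row 4: blocked -> lock at row 3

Answer: 3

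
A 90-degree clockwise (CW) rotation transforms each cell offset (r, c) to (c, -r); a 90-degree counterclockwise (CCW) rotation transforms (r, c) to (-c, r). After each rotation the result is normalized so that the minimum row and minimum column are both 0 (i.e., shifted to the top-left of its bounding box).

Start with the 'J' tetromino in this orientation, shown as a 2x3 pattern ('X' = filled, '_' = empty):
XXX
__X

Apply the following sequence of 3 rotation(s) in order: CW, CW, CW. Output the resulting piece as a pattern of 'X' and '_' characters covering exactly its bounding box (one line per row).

Start:
XXX
__X
After rotation 1 (CW):
_X
_X
XX
After rotation 2 (CW):
X__
XXX
After rotation 3 (CW):
XX
X_
X_

Answer: XX
X_
X_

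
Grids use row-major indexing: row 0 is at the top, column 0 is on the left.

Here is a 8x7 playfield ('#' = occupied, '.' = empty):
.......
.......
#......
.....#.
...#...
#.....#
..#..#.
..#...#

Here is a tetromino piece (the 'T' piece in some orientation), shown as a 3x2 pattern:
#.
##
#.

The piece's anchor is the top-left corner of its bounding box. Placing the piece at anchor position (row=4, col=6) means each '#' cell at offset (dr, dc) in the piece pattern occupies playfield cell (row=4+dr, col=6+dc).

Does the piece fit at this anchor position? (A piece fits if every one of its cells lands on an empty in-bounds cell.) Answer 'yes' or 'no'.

Answer: no

Derivation:
Check each piece cell at anchor (4, 6):
  offset (0,0) -> (4,6): empty -> OK
  offset (1,0) -> (5,6): occupied ('#') -> FAIL
  offset (1,1) -> (5,7): out of bounds -> FAIL
  offset (2,0) -> (6,6): empty -> OK
All cells valid: no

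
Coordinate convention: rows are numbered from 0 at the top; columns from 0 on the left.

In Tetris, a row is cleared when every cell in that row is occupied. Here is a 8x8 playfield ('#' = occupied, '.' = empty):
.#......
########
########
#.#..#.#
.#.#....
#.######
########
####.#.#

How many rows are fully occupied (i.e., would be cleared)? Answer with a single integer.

Answer: 3

Derivation:
Check each row:
  row 0: 7 empty cells -> not full
  row 1: 0 empty cells -> FULL (clear)
  row 2: 0 empty cells -> FULL (clear)
  row 3: 4 empty cells -> not full
  row 4: 6 empty cells -> not full
  row 5: 1 empty cell -> not full
  row 6: 0 empty cells -> FULL (clear)
  row 7: 2 empty cells -> not full
Total rows cleared: 3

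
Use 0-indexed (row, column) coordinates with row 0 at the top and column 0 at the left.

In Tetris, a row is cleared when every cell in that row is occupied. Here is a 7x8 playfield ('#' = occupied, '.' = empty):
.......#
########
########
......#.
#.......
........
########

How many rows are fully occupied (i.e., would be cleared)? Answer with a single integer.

Check each row:
  row 0: 7 empty cells -> not full
  row 1: 0 empty cells -> FULL (clear)
  row 2: 0 empty cells -> FULL (clear)
  row 3: 7 empty cells -> not full
  row 4: 7 empty cells -> not full
  row 5: 8 empty cells -> not full
  row 6: 0 empty cells -> FULL (clear)
Total rows cleared: 3

Answer: 3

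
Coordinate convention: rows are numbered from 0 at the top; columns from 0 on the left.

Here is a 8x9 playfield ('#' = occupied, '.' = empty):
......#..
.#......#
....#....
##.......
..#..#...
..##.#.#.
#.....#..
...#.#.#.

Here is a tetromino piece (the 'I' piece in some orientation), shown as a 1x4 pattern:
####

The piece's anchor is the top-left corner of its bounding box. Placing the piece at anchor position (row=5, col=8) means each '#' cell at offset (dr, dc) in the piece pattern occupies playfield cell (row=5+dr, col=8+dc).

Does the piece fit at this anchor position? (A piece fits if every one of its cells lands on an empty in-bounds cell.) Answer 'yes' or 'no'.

Check each piece cell at anchor (5, 8):
  offset (0,0) -> (5,8): empty -> OK
  offset (0,1) -> (5,9): out of bounds -> FAIL
  offset (0,2) -> (5,10): out of bounds -> FAIL
  offset (0,3) -> (5,11): out of bounds -> FAIL
All cells valid: no

Answer: no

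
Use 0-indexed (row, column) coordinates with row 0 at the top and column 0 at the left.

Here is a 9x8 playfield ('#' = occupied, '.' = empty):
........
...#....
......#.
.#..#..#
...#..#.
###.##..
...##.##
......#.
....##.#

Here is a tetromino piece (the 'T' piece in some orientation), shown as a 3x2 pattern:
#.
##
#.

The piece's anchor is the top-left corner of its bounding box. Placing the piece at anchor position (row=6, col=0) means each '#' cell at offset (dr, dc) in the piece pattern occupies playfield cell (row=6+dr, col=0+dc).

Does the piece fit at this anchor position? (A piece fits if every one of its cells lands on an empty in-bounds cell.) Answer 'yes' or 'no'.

Check each piece cell at anchor (6, 0):
  offset (0,0) -> (6,0): empty -> OK
  offset (1,0) -> (7,0): empty -> OK
  offset (1,1) -> (7,1): empty -> OK
  offset (2,0) -> (8,0): empty -> OK
All cells valid: yes

Answer: yes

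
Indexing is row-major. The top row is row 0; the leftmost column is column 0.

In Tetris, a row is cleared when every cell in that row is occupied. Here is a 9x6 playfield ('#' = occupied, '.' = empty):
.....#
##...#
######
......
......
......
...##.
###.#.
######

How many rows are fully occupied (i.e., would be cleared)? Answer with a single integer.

Check each row:
  row 0: 5 empty cells -> not full
  row 1: 3 empty cells -> not full
  row 2: 0 empty cells -> FULL (clear)
  row 3: 6 empty cells -> not full
  row 4: 6 empty cells -> not full
  row 5: 6 empty cells -> not full
  row 6: 4 empty cells -> not full
  row 7: 2 empty cells -> not full
  row 8: 0 empty cells -> FULL (clear)
Total rows cleared: 2

Answer: 2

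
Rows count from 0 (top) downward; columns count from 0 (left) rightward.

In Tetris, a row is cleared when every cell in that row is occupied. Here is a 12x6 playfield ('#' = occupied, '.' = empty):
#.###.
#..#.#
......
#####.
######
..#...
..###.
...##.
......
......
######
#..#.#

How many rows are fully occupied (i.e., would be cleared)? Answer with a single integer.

Answer: 2

Derivation:
Check each row:
  row 0: 2 empty cells -> not full
  row 1: 3 empty cells -> not full
  row 2: 6 empty cells -> not full
  row 3: 1 empty cell -> not full
  row 4: 0 empty cells -> FULL (clear)
  row 5: 5 empty cells -> not full
  row 6: 3 empty cells -> not full
  row 7: 4 empty cells -> not full
  row 8: 6 empty cells -> not full
  row 9: 6 empty cells -> not full
  row 10: 0 empty cells -> FULL (clear)
  row 11: 3 empty cells -> not full
Total rows cleared: 2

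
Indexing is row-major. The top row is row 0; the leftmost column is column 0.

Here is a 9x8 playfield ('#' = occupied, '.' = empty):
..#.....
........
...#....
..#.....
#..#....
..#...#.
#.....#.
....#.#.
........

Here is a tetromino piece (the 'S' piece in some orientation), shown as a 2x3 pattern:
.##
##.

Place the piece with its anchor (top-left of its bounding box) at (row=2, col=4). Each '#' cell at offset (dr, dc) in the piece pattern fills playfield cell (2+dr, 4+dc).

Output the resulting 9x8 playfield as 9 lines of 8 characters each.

Answer: ..#.....
........
...#.##.
..#.##..
#..#....
..#...#.
#.....#.
....#.#.
........

Derivation:
Fill (2+0,4+1) = (2,5)
Fill (2+0,4+2) = (2,6)
Fill (2+1,4+0) = (3,4)
Fill (2+1,4+1) = (3,5)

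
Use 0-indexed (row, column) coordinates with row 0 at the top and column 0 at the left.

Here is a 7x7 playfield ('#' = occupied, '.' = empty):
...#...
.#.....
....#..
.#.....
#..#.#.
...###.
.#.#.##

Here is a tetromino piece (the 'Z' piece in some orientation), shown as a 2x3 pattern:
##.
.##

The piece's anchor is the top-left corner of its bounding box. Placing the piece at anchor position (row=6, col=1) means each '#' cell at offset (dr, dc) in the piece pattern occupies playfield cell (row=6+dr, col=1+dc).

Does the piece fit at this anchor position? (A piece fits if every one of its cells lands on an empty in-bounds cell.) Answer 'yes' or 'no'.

Check each piece cell at anchor (6, 1):
  offset (0,0) -> (6,1): occupied ('#') -> FAIL
  offset (0,1) -> (6,2): empty -> OK
  offset (1,1) -> (7,2): out of bounds -> FAIL
  offset (1,2) -> (7,3): out of bounds -> FAIL
All cells valid: no

Answer: no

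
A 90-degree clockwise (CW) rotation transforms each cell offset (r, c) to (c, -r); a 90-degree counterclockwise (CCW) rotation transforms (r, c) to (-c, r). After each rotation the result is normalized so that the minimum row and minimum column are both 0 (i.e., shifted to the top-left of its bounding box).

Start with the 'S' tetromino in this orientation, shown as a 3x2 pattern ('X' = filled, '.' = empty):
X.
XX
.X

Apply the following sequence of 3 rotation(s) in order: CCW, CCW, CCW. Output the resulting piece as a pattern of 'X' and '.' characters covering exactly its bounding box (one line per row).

Start:
X.
XX
.X
After rotation 1 (CCW):
.XX
XX.
After rotation 2 (CCW):
X.
XX
.X
After rotation 3 (CCW):
.XX
XX.

Answer: .XX
XX.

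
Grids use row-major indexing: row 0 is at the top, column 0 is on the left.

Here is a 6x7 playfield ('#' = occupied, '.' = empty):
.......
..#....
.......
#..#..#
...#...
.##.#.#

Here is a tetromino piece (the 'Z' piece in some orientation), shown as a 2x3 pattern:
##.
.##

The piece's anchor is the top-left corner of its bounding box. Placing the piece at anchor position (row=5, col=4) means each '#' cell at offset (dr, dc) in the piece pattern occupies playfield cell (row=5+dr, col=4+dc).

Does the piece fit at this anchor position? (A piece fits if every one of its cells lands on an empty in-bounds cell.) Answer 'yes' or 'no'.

Check each piece cell at anchor (5, 4):
  offset (0,0) -> (5,4): occupied ('#') -> FAIL
  offset (0,1) -> (5,5): empty -> OK
  offset (1,1) -> (6,5): out of bounds -> FAIL
  offset (1,2) -> (6,6): out of bounds -> FAIL
All cells valid: no

Answer: no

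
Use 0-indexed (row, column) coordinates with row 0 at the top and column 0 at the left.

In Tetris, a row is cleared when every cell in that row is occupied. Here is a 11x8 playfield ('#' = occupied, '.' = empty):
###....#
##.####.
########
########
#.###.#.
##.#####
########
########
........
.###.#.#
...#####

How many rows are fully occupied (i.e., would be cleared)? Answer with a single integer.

Check each row:
  row 0: 4 empty cells -> not full
  row 1: 2 empty cells -> not full
  row 2: 0 empty cells -> FULL (clear)
  row 3: 0 empty cells -> FULL (clear)
  row 4: 3 empty cells -> not full
  row 5: 1 empty cell -> not full
  row 6: 0 empty cells -> FULL (clear)
  row 7: 0 empty cells -> FULL (clear)
  row 8: 8 empty cells -> not full
  row 9: 3 empty cells -> not full
  row 10: 3 empty cells -> not full
Total rows cleared: 4

Answer: 4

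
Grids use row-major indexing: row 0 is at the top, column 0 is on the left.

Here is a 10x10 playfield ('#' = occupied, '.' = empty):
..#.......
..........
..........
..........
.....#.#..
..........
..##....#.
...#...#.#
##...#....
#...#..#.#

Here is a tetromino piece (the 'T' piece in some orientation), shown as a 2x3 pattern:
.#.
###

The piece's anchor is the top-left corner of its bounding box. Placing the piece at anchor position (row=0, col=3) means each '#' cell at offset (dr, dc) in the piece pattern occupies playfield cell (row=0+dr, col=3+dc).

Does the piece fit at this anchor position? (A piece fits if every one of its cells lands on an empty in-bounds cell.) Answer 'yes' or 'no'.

Answer: yes

Derivation:
Check each piece cell at anchor (0, 3):
  offset (0,1) -> (0,4): empty -> OK
  offset (1,0) -> (1,3): empty -> OK
  offset (1,1) -> (1,4): empty -> OK
  offset (1,2) -> (1,5): empty -> OK
All cells valid: yes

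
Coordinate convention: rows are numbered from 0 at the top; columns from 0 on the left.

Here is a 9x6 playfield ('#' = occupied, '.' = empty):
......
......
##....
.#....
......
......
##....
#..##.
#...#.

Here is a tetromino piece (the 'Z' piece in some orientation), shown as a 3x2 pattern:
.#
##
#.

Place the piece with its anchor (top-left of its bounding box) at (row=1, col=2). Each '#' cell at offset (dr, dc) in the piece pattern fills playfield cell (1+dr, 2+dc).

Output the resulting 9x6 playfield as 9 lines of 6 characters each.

Answer: ......
...#..
####..
.##...
......
......
##....
#..##.
#...#.

Derivation:
Fill (1+0,2+1) = (1,3)
Fill (1+1,2+0) = (2,2)
Fill (1+1,2+1) = (2,3)
Fill (1+2,2+0) = (3,2)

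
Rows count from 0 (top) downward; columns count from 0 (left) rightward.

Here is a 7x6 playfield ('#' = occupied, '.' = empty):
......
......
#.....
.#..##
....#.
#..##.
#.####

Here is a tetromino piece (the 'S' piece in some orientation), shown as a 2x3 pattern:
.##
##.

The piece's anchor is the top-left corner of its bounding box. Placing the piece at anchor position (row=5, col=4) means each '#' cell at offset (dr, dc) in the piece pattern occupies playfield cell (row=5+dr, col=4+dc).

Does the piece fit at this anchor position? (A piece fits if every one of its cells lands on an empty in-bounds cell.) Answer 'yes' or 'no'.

Check each piece cell at anchor (5, 4):
  offset (0,1) -> (5,5): empty -> OK
  offset (0,2) -> (5,6): out of bounds -> FAIL
  offset (1,0) -> (6,4): occupied ('#') -> FAIL
  offset (1,1) -> (6,5): occupied ('#') -> FAIL
All cells valid: no

Answer: no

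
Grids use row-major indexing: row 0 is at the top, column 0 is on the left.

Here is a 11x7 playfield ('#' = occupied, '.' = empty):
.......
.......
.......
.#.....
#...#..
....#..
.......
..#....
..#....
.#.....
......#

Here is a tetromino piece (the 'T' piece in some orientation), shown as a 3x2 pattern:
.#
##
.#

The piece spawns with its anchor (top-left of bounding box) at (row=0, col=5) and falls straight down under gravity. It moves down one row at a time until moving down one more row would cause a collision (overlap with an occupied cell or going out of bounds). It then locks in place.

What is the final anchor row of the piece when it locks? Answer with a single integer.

Answer: 7

Derivation:
Spawn at (row=0, col=5). Try each row:
  row 0: fits
  row 1: fits
  row 2: fits
  row 3: fits
  row 4: fits
  row 5: fits
  row 6: fits
  row 7: fits
  row 8: blocked -> lock at row 7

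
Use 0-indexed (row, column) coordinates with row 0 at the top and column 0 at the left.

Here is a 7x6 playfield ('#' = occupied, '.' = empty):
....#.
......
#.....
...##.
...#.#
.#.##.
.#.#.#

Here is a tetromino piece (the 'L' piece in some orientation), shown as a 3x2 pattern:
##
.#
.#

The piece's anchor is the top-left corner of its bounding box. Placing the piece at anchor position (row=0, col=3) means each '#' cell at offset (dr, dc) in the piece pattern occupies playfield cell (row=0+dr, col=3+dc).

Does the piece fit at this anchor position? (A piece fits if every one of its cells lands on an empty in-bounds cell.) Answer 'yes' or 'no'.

Answer: no

Derivation:
Check each piece cell at anchor (0, 3):
  offset (0,0) -> (0,3): empty -> OK
  offset (0,1) -> (0,4): occupied ('#') -> FAIL
  offset (1,1) -> (1,4): empty -> OK
  offset (2,1) -> (2,4): empty -> OK
All cells valid: no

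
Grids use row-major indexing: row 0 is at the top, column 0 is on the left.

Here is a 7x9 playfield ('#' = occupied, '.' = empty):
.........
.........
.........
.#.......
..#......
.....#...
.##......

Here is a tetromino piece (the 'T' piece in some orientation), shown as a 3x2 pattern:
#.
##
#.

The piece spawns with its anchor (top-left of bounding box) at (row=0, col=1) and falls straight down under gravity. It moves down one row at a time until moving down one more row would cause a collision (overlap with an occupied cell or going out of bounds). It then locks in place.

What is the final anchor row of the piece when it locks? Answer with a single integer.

Answer: 0

Derivation:
Spawn at (row=0, col=1). Try each row:
  row 0: fits
  row 1: blocked -> lock at row 0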